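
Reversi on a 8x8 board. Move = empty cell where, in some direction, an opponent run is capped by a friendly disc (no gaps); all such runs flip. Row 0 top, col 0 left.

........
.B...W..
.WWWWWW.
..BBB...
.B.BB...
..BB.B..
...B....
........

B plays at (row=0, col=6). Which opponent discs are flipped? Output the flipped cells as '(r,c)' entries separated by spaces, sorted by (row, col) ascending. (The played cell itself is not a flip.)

Dir NW: edge -> no flip
Dir N: edge -> no flip
Dir NE: edge -> no flip
Dir W: first cell '.' (not opp) -> no flip
Dir E: first cell '.' (not opp) -> no flip
Dir SW: opp run (1,5) (2,4) capped by B -> flip
Dir S: first cell '.' (not opp) -> no flip
Dir SE: first cell '.' (not opp) -> no flip

Answer: (1,5) (2,4)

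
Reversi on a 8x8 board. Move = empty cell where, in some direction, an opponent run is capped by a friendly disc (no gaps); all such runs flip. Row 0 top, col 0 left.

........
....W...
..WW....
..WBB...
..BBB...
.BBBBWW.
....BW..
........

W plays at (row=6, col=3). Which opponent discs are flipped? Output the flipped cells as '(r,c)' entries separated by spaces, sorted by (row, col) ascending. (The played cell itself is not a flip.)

Dir NW: opp run (5,2), next='.' -> no flip
Dir N: opp run (5,3) (4,3) (3,3) capped by W -> flip
Dir NE: opp run (5,4), next='.' -> no flip
Dir W: first cell '.' (not opp) -> no flip
Dir E: opp run (6,4) capped by W -> flip
Dir SW: first cell '.' (not opp) -> no flip
Dir S: first cell '.' (not opp) -> no flip
Dir SE: first cell '.' (not opp) -> no flip

Answer: (3,3) (4,3) (5,3) (6,4)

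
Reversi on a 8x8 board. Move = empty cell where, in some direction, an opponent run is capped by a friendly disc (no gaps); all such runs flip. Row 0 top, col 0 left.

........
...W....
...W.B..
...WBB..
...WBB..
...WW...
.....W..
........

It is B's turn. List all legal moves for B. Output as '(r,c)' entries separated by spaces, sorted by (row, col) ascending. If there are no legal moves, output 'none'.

(0,2): no bracket -> illegal
(0,3): no bracket -> illegal
(0,4): no bracket -> illegal
(1,2): flips 1 -> legal
(1,4): no bracket -> illegal
(2,2): flips 1 -> legal
(2,4): no bracket -> illegal
(3,2): flips 1 -> legal
(4,2): flips 1 -> legal
(5,2): flips 1 -> legal
(5,5): no bracket -> illegal
(5,6): no bracket -> illegal
(6,2): flips 1 -> legal
(6,3): flips 1 -> legal
(6,4): flips 1 -> legal
(6,6): no bracket -> illegal
(7,4): no bracket -> illegal
(7,5): no bracket -> illegal
(7,6): no bracket -> illegal

Answer: (1,2) (2,2) (3,2) (4,2) (5,2) (6,2) (6,3) (6,4)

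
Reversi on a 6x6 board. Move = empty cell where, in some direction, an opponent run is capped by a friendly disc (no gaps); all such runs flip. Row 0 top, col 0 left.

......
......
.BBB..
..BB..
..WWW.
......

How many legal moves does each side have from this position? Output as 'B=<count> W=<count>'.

-- B to move --
(3,1): no bracket -> illegal
(3,4): no bracket -> illegal
(3,5): no bracket -> illegal
(4,1): no bracket -> illegal
(4,5): no bracket -> illegal
(5,1): flips 1 -> legal
(5,2): flips 1 -> legal
(5,3): flips 1 -> legal
(5,4): flips 1 -> legal
(5,5): flips 1 -> legal
B mobility = 5
-- W to move --
(1,0): flips 2 -> legal
(1,1): flips 2 -> legal
(1,2): flips 2 -> legal
(1,3): flips 2 -> legal
(1,4): no bracket -> illegal
(2,0): no bracket -> illegal
(2,4): flips 1 -> legal
(3,0): no bracket -> illegal
(3,1): no bracket -> illegal
(3,4): no bracket -> illegal
(4,1): no bracket -> illegal
W mobility = 5

Answer: B=5 W=5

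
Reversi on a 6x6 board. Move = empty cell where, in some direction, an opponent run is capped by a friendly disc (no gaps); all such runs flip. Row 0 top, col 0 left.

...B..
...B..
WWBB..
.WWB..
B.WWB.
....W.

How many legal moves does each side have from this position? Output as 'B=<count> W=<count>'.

Answer: B=5 W=6

Derivation:
-- B to move --
(1,0): no bracket -> illegal
(1,1): no bracket -> illegal
(1,2): no bracket -> illegal
(3,0): flips 2 -> legal
(3,4): no bracket -> illegal
(4,1): flips 3 -> legal
(4,5): no bracket -> illegal
(5,1): flips 1 -> legal
(5,2): flips 2 -> legal
(5,3): flips 1 -> legal
(5,5): no bracket -> illegal
B mobility = 5
-- W to move --
(0,2): no bracket -> illegal
(0,4): flips 2 -> legal
(1,1): no bracket -> illegal
(1,2): flips 1 -> legal
(1,4): flips 1 -> legal
(2,4): flips 3 -> legal
(3,0): no bracket -> illegal
(3,4): flips 2 -> legal
(3,5): no bracket -> illegal
(4,1): no bracket -> illegal
(4,5): flips 1 -> legal
(5,0): no bracket -> illegal
(5,1): no bracket -> illegal
(5,3): no bracket -> illegal
(5,5): no bracket -> illegal
W mobility = 6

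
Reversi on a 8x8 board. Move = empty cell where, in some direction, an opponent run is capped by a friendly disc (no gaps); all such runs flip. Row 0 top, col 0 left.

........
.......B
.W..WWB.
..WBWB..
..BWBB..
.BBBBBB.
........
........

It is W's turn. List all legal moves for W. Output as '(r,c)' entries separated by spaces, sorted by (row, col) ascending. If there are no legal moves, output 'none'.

Answer: (2,3) (2,7) (3,6) (4,1) (4,6) (6,0) (6,1) (6,2) (6,3) (6,4) (6,5) (6,7)

Derivation:
(0,6): no bracket -> illegal
(0,7): no bracket -> illegal
(1,5): no bracket -> illegal
(1,6): no bracket -> illegal
(2,2): no bracket -> illegal
(2,3): flips 1 -> legal
(2,7): flips 1 -> legal
(3,1): no bracket -> illegal
(3,6): flips 1 -> legal
(3,7): no bracket -> illegal
(4,0): no bracket -> illegal
(4,1): flips 1 -> legal
(4,6): flips 3 -> legal
(4,7): no bracket -> illegal
(5,0): no bracket -> illegal
(5,7): no bracket -> illegal
(6,0): flips 3 -> legal
(6,1): flips 1 -> legal
(6,2): flips 2 -> legal
(6,3): flips 1 -> legal
(6,4): flips 2 -> legal
(6,5): flips 4 -> legal
(6,6): no bracket -> illegal
(6,7): flips 2 -> legal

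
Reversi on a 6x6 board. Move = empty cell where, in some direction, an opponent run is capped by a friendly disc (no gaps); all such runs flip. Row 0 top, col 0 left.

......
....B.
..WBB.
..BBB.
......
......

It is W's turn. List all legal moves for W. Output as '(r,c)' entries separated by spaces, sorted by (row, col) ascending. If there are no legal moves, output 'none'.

Answer: (2,5) (4,2) (4,4)

Derivation:
(0,3): no bracket -> illegal
(0,4): no bracket -> illegal
(0,5): no bracket -> illegal
(1,2): no bracket -> illegal
(1,3): no bracket -> illegal
(1,5): no bracket -> illegal
(2,1): no bracket -> illegal
(2,5): flips 2 -> legal
(3,1): no bracket -> illegal
(3,5): no bracket -> illegal
(4,1): no bracket -> illegal
(4,2): flips 1 -> legal
(4,3): no bracket -> illegal
(4,4): flips 1 -> legal
(4,5): no bracket -> illegal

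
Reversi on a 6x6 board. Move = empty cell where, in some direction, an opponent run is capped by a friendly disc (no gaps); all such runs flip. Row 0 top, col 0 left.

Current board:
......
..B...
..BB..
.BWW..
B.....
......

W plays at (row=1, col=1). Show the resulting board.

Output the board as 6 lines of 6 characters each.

Answer: ......
.WB...
..WB..
.BWW..
B.....
......

Derivation:
Place W at (1,1); scan 8 dirs for brackets.
Dir NW: first cell '.' (not opp) -> no flip
Dir N: first cell '.' (not opp) -> no flip
Dir NE: first cell '.' (not opp) -> no flip
Dir W: first cell '.' (not opp) -> no flip
Dir E: opp run (1,2), next='.' -> no flip
Dir SW: first cell '.' (not opp) -> no flip
Dir S: first cell '.' (not opp) -> no flip
Dir SE: opp run (2,2) capped by W -> flip
All flips: (2,2)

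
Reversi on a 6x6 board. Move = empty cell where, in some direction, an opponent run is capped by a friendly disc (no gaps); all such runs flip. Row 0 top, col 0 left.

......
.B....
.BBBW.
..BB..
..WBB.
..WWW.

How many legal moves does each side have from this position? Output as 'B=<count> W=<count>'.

Answer: B=4 W=7

Derivation:
-- B to move --
(1,3): no bracket -> illegal
(1,4): no bracket -> illegal
(1,5): flips 1 -> legal
(2,5): flips 1 -> legal
(3,1): no bracket -> illegal
(3,4): no bracket -> illegal
(3,5): no bracket -> illegal
(4,1): flips 1 -> legal
(4,5): no bracket -> illegal
(5,1): flips 1 -> legal
(5,5): no bracket -> illegal
B mobility = 4
-- W to move --
(0,0): no bracket -> illegal
(0,1): no bracket -> illegal
(0,2): no bracket -> illegal
(1,0): flips 3 -> legal
(1,2): flips 2 -> legal
(1,3): flips 3 -> legal
(1,4): no bracket -> illegal
(2,0): flips 3 -> legal
(3,0): no bracket -> illegal
(3,1): no bracket -> illegal
(3,4): flips 2 -> legal
(3,5): flips 1 -> legal
(4,1): no bracket -> illegal
(4,5): flips 2 -> legal
(5,5): no bracket -> illegal
W mobility = 7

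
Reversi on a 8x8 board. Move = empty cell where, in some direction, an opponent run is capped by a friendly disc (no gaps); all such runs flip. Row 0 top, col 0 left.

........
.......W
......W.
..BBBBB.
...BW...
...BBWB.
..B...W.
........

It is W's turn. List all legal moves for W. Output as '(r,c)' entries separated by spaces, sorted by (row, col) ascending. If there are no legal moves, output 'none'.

Answer: (2,2) (2,4) (4,2) (4,6) (5,2) (5,7) (6,4) (7,1)

Derivation:
(2,1): no bracket -> illegal
(2,2): flips 1 -> legal
(2,3): no bracket -> illegal
(2,4): flips 1 -> legal
(2,5): no bracket -> illegal
(2,7): no bracket -> illegal
(3,1): no bracket -> illegal
(3,7): no bracket -> illegal
(4,1): no bracket -> illegal
(4,2): flips 1 -> legal
(4,5): no bracket -> illegal
(4,6): flips 2 -> legal
(4,7): no bracket -> illegal
(5,1): no bracket -> illegal
(5,2): flips 2 -> legal
(5,7): flips 1 -> legal
(6,1): no bracket -> illegal
(6,3): no bracket -> illegal
(6,4): flips 1 -> legal
(6,5): no bracket -> illegal
(6,7): no bracket -> illegal
(7,1): flips 2 -> legal
(7,2): no bracket -> illegal
(7,3): no bracket -> illegal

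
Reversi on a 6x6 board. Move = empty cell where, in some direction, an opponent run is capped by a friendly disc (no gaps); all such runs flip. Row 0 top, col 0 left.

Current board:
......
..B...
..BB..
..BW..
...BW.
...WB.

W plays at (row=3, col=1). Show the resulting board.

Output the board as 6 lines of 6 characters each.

Place W at (3,1); scan 8 dirs for brackets.
Dir NW: first cell '.' (not opp) -> no flip
Dir N: first cell '.' (not opp) -> no flip
Dir NE: opp run (2,2), next='.' -> no flip
Dir W: first cell '.' (not opp) -> no flip
Dir E: opp run (3,2) capped by W -> flip
Dir SW: first cell '.' (not opp) -> no flip
Dir S: first cell '.' (not opp) -> no flip
Dir SE: first cell '.' (not opp) -> no flip
All flips: (3,2)

Answer: ......
..B...
..BB..
.WWW..
...BW.
...WB.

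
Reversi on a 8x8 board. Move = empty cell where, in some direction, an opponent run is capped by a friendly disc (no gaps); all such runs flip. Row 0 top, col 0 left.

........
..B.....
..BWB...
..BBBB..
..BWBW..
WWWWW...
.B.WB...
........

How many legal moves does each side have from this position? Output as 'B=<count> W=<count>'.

-- B to move --
(1,3): flips 1 -> legal
(1,4): flips 1 -> legal
(3,6): no bracket -> illegal
(4,0): no bracket -> illegal
(4,1): flips 1 -> legal
(4,6): flips 1 -> legal
(5,5): flips 1 -> legal
(5,6): flips 1 -> legal
(6,0): flips 1 -> legal
(6,2): flips 3 -> legal
(6,5): flips 2 -> legal
(7,2): no bracket -> illegal
(7,3): flips 3 -> legal
(7,4): no bracket -> illegal
B mobility = 10
-- W to move --
(0,1): flips 1 -> legal
(0,2): flips 4 -> legal
(0,3): no bracket -> illegal
(1,1): no bracket -> illegal
(1,3): no bracket -> illegal
(1,4): flips 3 -> legal
(1,5): flips 3 -> legal
(2,1): flips 2 -> legal
(2,5): flips 3 -> legal
(2,6): flips 2 -> legal
(3,1): flips 1 -> legal
(3,6): no bracket -> illegal
(4,1): flips 2 -> legal
(4,6): no bracket -> illegal
(5,5): no bracket -> illegal
(6,0): no bracket -> illegal
(6,2): no bracket -> illegal
(6,5): flips 1 -> legal
(7,0): flips 1 -> legal
(7,1): flips 1 -> legal
(7,2): flips 1 -> legal
(7,3): no bracket -> illegal
(7,4): flips 1 -> legal
(7,5): flips 1 -> legal
W mobility = 15

Answer: B=10 W=15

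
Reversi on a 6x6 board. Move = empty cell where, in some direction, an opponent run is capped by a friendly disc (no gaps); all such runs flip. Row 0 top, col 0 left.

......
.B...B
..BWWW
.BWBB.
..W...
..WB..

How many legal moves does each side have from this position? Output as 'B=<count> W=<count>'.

-- B to move --
(1,2): flips 1 -> legal
(1,3): flips 1 -> legal
(1,4): flips 1 -> legal
(2,1): no bracket -> illegal
(3,5): flips 1 -> legal
(4,1): no bracket -> illegal
(4,3): no bracket -> illegal
(5,1): flips 2 -> legal
B mobility = 5
-- W to move --
(0,0): no bracket -> illegal
(0,1): no bracket -> illegal
(0,2): no bracket -> illegal
(0,4): no bracket -> illegal
(0,5): flips 1 -> legal
(1,0): no bracket -> illegal
(1,2): flips 1 -> legal
(1,3): no bracket -> illegal
(1,4): no bracket -> illegal
(2,0): flips 1 -> legal
(2,1): flips 1 -> legal
(3,0): flips 1 -> legal
(3,5): flips 2 -> legal
(4,0): no bracket -> illegal
(4,1): no bracket -> illegal
(4,3): flips 2 -> legal
(4,4): flips 1 -> legal
(4,5): flips 1 -> legal
(5,4): flips 1 -> legal
W mobility = 10

Answer: B=5 W=10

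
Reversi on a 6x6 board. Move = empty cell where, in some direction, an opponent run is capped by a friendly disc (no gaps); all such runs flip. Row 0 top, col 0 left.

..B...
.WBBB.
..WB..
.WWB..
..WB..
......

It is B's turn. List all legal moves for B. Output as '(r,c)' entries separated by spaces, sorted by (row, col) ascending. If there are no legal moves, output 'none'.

(0,0): flips 2 -> legal
(0,1): no bracket -> illegal
(1,0): flips 1 -> legal
(2,0): flips 1 -> legal
(2,1): flips 2 -> legal
(3,0): flips 2 -> legal
(4,0): flips 2 -> legal
(4,1): flips 2 -> legal
(5,1): flips 1 -> legal
(5,2): flips 3 -> legal
(5,3): no bracket -> illegal

Answer: (0,0) (1,0) (2,0) (2,1) (3,0) (4,0) (4,1) (5,1) (5,2)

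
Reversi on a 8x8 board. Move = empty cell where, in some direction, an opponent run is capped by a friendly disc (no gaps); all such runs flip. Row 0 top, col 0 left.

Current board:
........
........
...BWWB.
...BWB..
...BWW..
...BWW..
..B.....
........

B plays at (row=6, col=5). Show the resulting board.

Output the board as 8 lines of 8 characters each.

Place B at (6,5); scan 8 dirs for brackets.
Dir NW: opp run (5,4) capped by B -> flip
Dir N: opp run (5,5) (4,5) capped by B -> flip
Dir NE: first cell '.' (not opp) -> no flip
Dir W: first cell '.' (not opp) -> no flip
Dir E: first cell '.' (not opp) -> no flip
Dir SW: first cell '.' (not opp) -> no flip
Dir S: first cell '.' (not opp) -> no flip
Dir SE: first cell '.' (not opp) -> no flip
All flips: (4,5) (5,4) (5,5)

Answer: ........
........
...BWWB.
...BWB..
...BWB..
...BBB..
..B..B..
........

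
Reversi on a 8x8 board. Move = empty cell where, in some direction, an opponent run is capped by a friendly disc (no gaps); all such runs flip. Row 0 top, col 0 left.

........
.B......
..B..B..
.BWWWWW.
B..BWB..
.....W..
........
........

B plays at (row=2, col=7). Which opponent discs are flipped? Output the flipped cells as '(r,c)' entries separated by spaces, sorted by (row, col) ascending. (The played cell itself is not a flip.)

Answer: (3,6)

Derivation:
Dir NW: first cell '.' (not opp) -> no flip
Dir N: first cell '.' (not opp) -> no flip
Dir NE: edge -> no flip
Dir W: first cell '.' (not opp) -> no flip
Dir E: edge -> no flip
Dir SW: opp run (3,6) capped by B -> flip
Dir S: first cell '.' (not opp) -> no flip
Dir SE: edge -> no flip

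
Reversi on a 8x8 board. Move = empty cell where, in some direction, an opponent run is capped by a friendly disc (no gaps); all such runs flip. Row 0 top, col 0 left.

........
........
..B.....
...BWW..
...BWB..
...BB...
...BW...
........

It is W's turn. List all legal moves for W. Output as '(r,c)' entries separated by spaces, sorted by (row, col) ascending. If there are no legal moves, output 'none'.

Answer: (1,1) (3,2) (4,2) (4,6) (5,2) (5,5) (5,6) (6,2)

Derivation:
(1,1): flips 2 -> legal
(1,2): no bracket -> illegal
(1,3): no bracket -> illegal
(2,1): no bracket -> illegal
(2,3): no bracket -> illegal
(2,4): no bracket -> illegal
(3,1): no bracket -> illegal
(3,2): flips 1 -> legal
(3,6): no bracket -> illegal
(4,2): flips 2 -> legal
(4,6): flips 1 -> legal
(5,2): flips 1 -> legal
(5,5): flips 1 -> legal
(5,6): flips 1 -> legal
(6,2): flips 2 -> legal
(6,5): no bracket -> illegal
(7,2): no bracket -> illegal
(7,3): no bracket -> illegal
(7,4): no bracket -> illegal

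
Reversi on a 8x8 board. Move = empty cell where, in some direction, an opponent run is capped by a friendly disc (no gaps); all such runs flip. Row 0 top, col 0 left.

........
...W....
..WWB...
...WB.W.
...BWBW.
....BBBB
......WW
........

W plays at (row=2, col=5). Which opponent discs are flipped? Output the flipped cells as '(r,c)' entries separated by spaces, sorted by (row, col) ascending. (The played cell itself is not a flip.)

Answer: (2,4)

Derivation:
Dir NW: first cell '.' (not opp) -> no flip
Dir N: first cell '.' (not opp) -> no flip
Dir NE: first cell '.' (not opp) -> no flip
Dir W: opp run (2,4) capped by W -> flip
Dir E: first cell '.' (not opp) -> no flip
Dir SW: opp run (3,4) (4,3), next='.' -> no flip
Dir S: first cell '.' (not opp) -> no flip
Dir SE: first cell 'W' (not opp) -> no flip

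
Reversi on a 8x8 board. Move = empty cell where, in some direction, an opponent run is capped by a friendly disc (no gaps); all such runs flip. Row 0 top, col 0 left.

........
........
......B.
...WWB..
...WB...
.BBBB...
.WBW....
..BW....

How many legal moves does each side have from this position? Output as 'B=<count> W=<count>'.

Answer: B=12 W=8

Derivation:
-- B to move --
(2,2): flips 1 -> legal
(2,3): flips 2 -> legal
(2,4): flips 1 -> legal
(2,5): flips 2 -> legal
(3,2): flips 3 -> legal
(4,2): flips 1 -> legal
(4,5): no bracket -> illegal
(5,0): flips 1 -> legal
(6,0): flips 1 -> legal
(6,4): flips 1 -> legal
(7,0): flips 1 -> legal
(7,1): flips 1 -> legal
(7,4): flips 2 -> legal
B mobility = 12
-- W to move --
(1,5): no bracket -> illegal
(1,6): no bracket -> illegal
(1,7): no bracket -> illegal
(2,4): no bracket -> illegal
(2,5): no bracket -> illegal
(2,7): no bracket -> illegal
(3,6): flips 1 -> legal
(3,7): no bracket -> illegal
(4,0): flips 2 -> legal
(4,1): flips 2 -> legal
(4,2): no bracket -> illegal
(4,5): flips 2 -> legal
(4,6): no bracket -> illegal
(5,0): no bracket -> illegal
(5,5): flips 1 -> legal
(6,0): no bracket -> illegal
(6,4): flips 2 -> legal
(6,5): flips 1 -> legal
(7,1): flips 1 -> legal
W mobility = 8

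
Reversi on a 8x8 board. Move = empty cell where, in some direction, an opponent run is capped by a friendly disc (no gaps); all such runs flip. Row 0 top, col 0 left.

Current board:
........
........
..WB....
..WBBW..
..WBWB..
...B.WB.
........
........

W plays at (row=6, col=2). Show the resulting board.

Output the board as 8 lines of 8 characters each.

Place W at (6,2); scan 8 dirs for brackets.
Dir NW: first cell '.' (not opp) -> no flip
Dir N: first cell '.' (not opp) -> no flip
Dir NE: opp run (5,3) capped by W -> flip
Dir W: first cell '.' (not opp) -> no flip
Dir E: first cell '.' (not opp) -> no flip
Dir SW: first cell '.' (not opp) -> no flip
Dir S: first cell '.' (not opp) -> no flip
Dir SE: first cell '.' (not opp) -> no flip
All flips: (5,3)

Answer: ........
........
..WB....
..WBBW..
..WBWB..
...W.WB.
..W.....
........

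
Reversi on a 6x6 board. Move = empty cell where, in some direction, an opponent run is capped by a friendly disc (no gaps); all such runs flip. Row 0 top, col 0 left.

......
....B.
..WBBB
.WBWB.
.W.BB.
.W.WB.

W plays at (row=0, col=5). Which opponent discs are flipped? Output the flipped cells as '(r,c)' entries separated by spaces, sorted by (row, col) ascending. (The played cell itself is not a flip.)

Answer: (1,4) (2,3) (3,2)

Derivation:
Dir NW: edge -> no flip
Dir N: edge -> no flip
Dir NE: edge -> no flip
Dir W: first cell '.' (not opp) -> no flip
Dir E: edge -> no flip
Dir SW: opp run (1,4) (2,3) (3,2) capped by W -> flip
Dir S: first cell '.' (not opp) -> no flip
Dir SE: edge -> no flip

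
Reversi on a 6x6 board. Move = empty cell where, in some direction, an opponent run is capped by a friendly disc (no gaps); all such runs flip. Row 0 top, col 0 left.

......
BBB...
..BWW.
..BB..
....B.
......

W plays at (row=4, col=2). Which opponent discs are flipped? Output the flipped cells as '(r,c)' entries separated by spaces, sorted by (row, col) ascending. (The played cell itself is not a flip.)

Dir NW: first cell '.' (not opp) -> no flip
Dir N: opp run (3,2) (2,2) (1,2), next='.' -> no flip
Dir NE: opp run (3,3) capped by W -> flip
Dir W: first cell '.' (not opp) -> no flip
Dir E: first cell '.' (not opp) -> no flip
Dir SW: first cell '.' (not opp) -> no flip
Dir S: first cell '.' (not opp) -> no flip
Dir SE: first cell '.' (not opp) -> no flip

Answer: (3,3)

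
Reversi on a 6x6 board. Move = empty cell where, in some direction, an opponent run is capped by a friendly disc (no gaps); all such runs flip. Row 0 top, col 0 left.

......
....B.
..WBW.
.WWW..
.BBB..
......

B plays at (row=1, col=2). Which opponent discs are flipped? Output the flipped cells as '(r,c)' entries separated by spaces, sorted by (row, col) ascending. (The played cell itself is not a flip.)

Answer: (2,2) (3,2)

Derivation:
Dir NW: first cell '.' (not opp) -> no flip
Dir N: first cell '.' (not opp) -> no flip
Dir NE: first cell '.' (not opp) -> no flip
Dir W: first cell '.' (not opp) -> no flip
Dir E: first cell '.' (not opp) -> no flip
Dir SW: first cell '.' (not opp) -> no flip
Dir S: opp run (2,2) (3,2) capped by B -> flip
Dir SE: first cell 'B' (not opp) -> no flip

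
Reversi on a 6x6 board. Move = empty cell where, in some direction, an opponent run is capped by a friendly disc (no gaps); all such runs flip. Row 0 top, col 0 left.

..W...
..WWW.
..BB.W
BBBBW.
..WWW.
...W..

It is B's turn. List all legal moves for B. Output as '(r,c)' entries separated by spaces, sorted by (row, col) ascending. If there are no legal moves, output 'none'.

Answer: (0,1) (0,3) (0,4) (0,5) (3,5) (4,5) (5,1) (5,2) (5,4) (5,5)

Derivation:
(0,1): flips 1 -> legal
(0,3): flips 1 -> legal
(0,4): flips 1 -> legal
(0,5): flips 1 -> legal
(1,1): no bracket -> illegal
(1,5): no bracket -> illegal
(2,1): no bracket -> illegal
(2,4): no bracket -> illegal
(3,5): flips 1 -> legal
(4,1): no bracket -> illegal
(4,5): flips 1 -> legal
(5,1): flips 1 -> legal
(5,2): flips 1 -> legal
(5,4): flips 1 -> legal
(5,5): flips 1 -> legal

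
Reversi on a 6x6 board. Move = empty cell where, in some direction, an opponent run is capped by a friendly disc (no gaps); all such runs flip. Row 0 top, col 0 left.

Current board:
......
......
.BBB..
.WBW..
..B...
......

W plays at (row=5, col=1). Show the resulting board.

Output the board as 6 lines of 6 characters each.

Answer: ......
......
.BBB..
.WBW..
..W...
.W....

Derivation:
Place W at (5,1); scan 8 dirs for brackets.
Dir NW: first cell '.' (not opp) -> no flip
Dir N: first cell '.' (not opp) -> no flip
Dir NE: opp run (4,2) capped by W -> flip
Dir W: first cell '.' (not opp) -> no flip
Dir E: first cell '.' (not opp) -> no flip
Dir SW: edge -> no flip
Dir S: edge -> no flip
Dir SE: edge -> no flip
All flips: (4,2)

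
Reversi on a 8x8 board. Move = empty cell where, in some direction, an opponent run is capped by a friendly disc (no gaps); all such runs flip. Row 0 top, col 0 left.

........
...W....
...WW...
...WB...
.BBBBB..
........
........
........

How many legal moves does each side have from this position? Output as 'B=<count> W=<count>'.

-- B to move --
(0,2): no bracket -> illegal
(0,3): flips 3 -> legal
(0,4): no bracket -> illegal
(1,2): flips 1 -> legal
(1,4): flips 1 -> legal
(1,5): flips 2 -> legal
(2,2): flips 1 -> legal
(2,5): no bracket -> illegal
(3,2): flips 1 -> legal
(3,5): no bracket -> illegal
B mobility = 6
-- W to move --
(2,5): no bracket -> illegal
(3,0): no bracket -> illegal
(3,1): no bracket -> illegal
(3,2): no bracket -> illegal
(3,5): flips 1 -> legal
(3,6): no bracket -> illegal
(4,0): no bracket -> illegal
(4,6): no bracket -> illegal
(5,0): no bracket -> illegal
(5,1): flips 1 -> legal
(5,2): no bracket -> illegal
(5,3): flips 1 -> legal
(5,4): flips 2 -> legal
(5,5): flips 1 -> legal
(5,6): flips 2 -> legal
W mobility = 6

Answer: B=6 W=6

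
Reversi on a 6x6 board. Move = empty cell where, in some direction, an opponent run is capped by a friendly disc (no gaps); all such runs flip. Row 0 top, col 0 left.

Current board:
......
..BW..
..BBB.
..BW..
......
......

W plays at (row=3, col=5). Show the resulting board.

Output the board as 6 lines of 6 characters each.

Answer: ......
..BW..
..BBW.
..BW.W
......
......

Derivation:
Place W at (3,5); scan 8 dirs for brackets.
Dir NW: opp run (2,4) capped by W -> flip
Dir N: first cell '.' (not opp) -> no flip
Dir NE: edge -> no flip
Dir W: first cell '.' (not opp) -> no flip
Dir E: edge -> no flip
Dir SW: first cell '.' (not opp) -> no flip
Dir S: first cell '.' (not opp) -> no flip
Dir SE: edge -> no flip
All flips: (2,4)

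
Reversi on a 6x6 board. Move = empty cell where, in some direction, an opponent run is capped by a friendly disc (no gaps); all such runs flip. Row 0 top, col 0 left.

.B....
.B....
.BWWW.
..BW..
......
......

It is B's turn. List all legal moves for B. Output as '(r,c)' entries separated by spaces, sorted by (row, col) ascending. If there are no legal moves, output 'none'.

Answer: (1,2) (1,4) (2,5) (3,4) (4,4)

Derivation:
(1,2): flips 1 -> legal
(1,3): no bracket -> illegal
(1,4): flips 1 -> legal
(1,5): no bracket -> illegal
(2,5): flips 3 -> legal
(3,1): no bracket -> illegal
(3,4): flips 1 -> legal
(3,5): no bracket -> illegal
(4,2): no bracket -> illegal
(4,3): no bracket -> illegal
(4,4): flips 2 -> legal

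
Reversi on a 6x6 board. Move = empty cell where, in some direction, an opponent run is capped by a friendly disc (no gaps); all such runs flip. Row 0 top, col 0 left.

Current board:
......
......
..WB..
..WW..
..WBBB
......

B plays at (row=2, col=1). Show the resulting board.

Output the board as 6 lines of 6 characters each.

Place B at (2,1); scan 8 dirs for brackets.
Dir NW: first cell '.' (not opp) -> no flip
Dir N: first cell '.' (not opp) -> no flip
Dir NE: first cell '.' (not opp) -> no flip
Dir W: first cell '.' (not opp) -> no flip
Dir E: opp run (2,2) capped by B -> flip
Dir SW: first cell '.' (not opp) -> no flip
Dir S: first cell '.' (not opp) -> no flip
Dir SE: opp run (3,2) capped by B -> flip
All flips: (2,2) (3,2)

Answer: ......
......
.BBB..
..BW..
..WBBB
......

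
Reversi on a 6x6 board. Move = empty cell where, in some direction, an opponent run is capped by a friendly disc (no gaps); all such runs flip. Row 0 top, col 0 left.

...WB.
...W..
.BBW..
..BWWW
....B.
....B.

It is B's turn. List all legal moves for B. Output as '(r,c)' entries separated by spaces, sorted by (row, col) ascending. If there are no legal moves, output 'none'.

Answer: (0,2) (1,4) (2,4)

Derivation:
(0,2): flips 1 -> legal
(1,2): no bracket -> illegal
(1,4): flips 1 -> legal
(2,4): flips 2 -> legal
(2,5): no bracket -> illegal
(4,2): no bracket -> illegal
(4,3): no bracket -> illegal
(4,5): no bracket -> illegal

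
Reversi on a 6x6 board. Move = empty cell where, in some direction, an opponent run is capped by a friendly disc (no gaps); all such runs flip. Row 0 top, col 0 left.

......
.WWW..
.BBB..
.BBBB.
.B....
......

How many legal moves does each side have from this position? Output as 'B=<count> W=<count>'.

Answer: B=5 W=7

Derivation:
-- B to move --
(0,0): flips 1 -> legal
(0,1): flips 2 -> legal
(0,2): flips 1 -> legal
(0,3): flips 2 -> legal
(0,4): flips 1 -> legal
(1,0): no bracket -> illegal
(1,4): no bracket -> illegal
(2,0): no bracket -> illegal
(2,4): no bracket -> illegal
B mobility = 5
-- W to move --
(1,0): no bracket -> illegal
(1,4): no bracket -> illegal
(2,0): no bracket -> illegal
(2,4): no bracket -> illegal
(2,5): no bracket -> illegal
(3,0): flips 1 -> legal
(3,5): no bracket -> illegal
(4,0): flips 2 -> legal
(4,2): flips 2 -> legal
(4,3): flips 2 -> legal
(4,4): flips 2 -> legal
(4,5): flips 2 -> legal
(5,0): no bracket -> illegal
(5,1): flips 3 -> legal
(5,2): no bracket -> illegal
W mobility = 7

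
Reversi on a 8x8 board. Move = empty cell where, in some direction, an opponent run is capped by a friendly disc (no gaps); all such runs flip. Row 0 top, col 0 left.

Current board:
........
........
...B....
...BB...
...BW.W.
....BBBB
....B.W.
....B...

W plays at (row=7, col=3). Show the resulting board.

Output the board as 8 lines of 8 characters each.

Answer: ........
........
...B....
...BB...
...BW.W.
....BWBB
....W.W.
...WB...

Derivation:
Place W at (7,3); scan 8 dirs for brackets.
Dir NW: first cell '.' (not opp) -> no flip
Dir N: first cell '.' (not opp) -> no flip
Dir NE: opp run (6,4) (5,5) capped by W -> flip
Dir W: first cell '.' (not opp) -> no flip
Dir E: opp run (7,4), next='.' -> no flip
Dir SW: edge -> no flip
Dir S: edge -> no flip
Dir SE: edge -> no flip
All flips: (5,5) (6,4)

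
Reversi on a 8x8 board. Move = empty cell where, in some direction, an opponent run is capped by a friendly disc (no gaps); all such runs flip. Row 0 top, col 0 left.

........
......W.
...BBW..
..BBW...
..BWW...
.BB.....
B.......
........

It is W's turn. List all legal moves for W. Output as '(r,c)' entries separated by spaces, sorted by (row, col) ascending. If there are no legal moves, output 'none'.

Answer: (1,2) (1,3) (1,4) (2,1) (2,2) (3,1) (4,1) (6,1)

Derivation:
(1,2): flips 1 -> legal
(1,3): flips 2 -> legal
(1,4): flips 1 -> legal
(1,5): no bracket -> illegal
(2,1): flips 1 -> legal
(2,2): flips 3 -> legal
(3,1): flips 2 -> legal
(3,5): no bracket -> illegal
(4,0): no bracket -> illegal
(4,1): flips 1 -> legal
(5,0): no bracket -> illegal
(5,3): no bracket -> illegal
(6,1): flips 1 -> legal
(6,2): no bracket -> illegal
(6,3): no bracket -> illegal
(7,0): no bracket -> illegal
(7,1): no bracket -> illegal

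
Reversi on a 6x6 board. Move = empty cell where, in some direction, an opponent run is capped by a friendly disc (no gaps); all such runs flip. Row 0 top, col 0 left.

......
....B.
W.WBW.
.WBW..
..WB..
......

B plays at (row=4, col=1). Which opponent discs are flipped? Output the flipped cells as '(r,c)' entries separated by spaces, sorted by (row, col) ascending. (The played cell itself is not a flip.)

Answer: (4,2)

Derivation:
Dir NW: first cell '.' (not opp) -> no flip
Dir N: opp run (3,1), next='.' -> no flip
Dir NE: first cell 'B' (not opp) -> no flip
Dir W: first cell '.' (not opp) -> no flip
Dir E: opp run (4,2) capped by B -> flip
Dir SW: first cell '.' (not opp) -> no flip
Dir S: first cell '.' (not opp) -> no flip
Dir SE: first cell '.' (not opp) -> no flip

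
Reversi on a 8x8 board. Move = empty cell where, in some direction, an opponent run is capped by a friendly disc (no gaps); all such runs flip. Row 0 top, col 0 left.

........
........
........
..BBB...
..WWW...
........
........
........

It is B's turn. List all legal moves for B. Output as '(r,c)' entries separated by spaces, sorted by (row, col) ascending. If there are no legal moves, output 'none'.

(3,1): no bracket -> illegal
(3,5): no bracket -> illegal
(4,1): no bracket -> illegal
(4,5): no bracket -> illegal
(5,1): flips 1 -> legal
(5,2): flips 2 -> legal
(5,3): flips 1 -> legal
(5,4): flips 2 -> legal
(5,5): flips 1 -> legal

Answer: (5,1) (5,2) (5,3) (5,4) (5,5)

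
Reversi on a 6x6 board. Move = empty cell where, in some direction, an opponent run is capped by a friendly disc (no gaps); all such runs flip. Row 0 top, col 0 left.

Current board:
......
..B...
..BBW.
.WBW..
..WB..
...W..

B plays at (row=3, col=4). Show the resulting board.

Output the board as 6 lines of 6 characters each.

Place B at (3,4); scan 8 dirs for brackets.
Dir NW: first cell 'B' (not opp) -> no flip
Dir N: opp run (2,4), next='.' -> no flip
Dir NE: first cell '.' (not opp) -> no flip
Dir W: opp run (3,3) capped by B -> flip
Dir E: first cell '.' (not opp) -> no flip
Dir SW: first cell 'B' (not opp) -> no flip
Dir S: first cell '.' (not opp) -> no flip
Dir SE: first cell '.' (not opp) -> no flip
All flips: (3,3)

Answer: ......
..B...
..BBW.
.WBBB.
..WB..
...W..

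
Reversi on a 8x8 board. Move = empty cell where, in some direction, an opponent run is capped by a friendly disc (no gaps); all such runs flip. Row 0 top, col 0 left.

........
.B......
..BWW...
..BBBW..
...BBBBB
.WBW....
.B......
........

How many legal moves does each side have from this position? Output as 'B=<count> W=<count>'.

-- B to move --
(1,2): flips 1 -> legal
(1,3): flips 3 -> legal
(1,4): flips 2 -> legal
(1,5): flips 1 -> legal
(2,5): flips 3 -> legal
(2,6): flips 1 -> legal
(3,6): flips 1 -> legal
(4,0): no bracket -> illegal
(4,1): flips 1 -> legal
(4,2): no bracket -> illegal
(5,0): flips 1 -> legal
(5,4): flips 1 -> legal
(6,0): no bracket -> illegal
(6,2): flips 1 -> legal
(6,3): flips 1 -> legal
(6,4): no bracket -> illegal
B mobility = 12
-- W to move --
(0,0): no bracket -> illegal
(0,1): no bracket -> illegal
(0,2): no bracket -> illegal
(1,0): no bracket -> illegal
(1,2): no bracket -> illegal
(1,3): no bracket -> illegal
(2,0): no bracket -> illegal
(2,1): flips 1 -> legal
(2,5): no bracket -> illegal
(3,1): flips 3 -> legal
(3,6): no bracket -> illegal
(3,7): no bracket -> illegal
(4,1): flips 1 -> legal
(4,2): flips 1 -> legal
(5,0): no bracket -> illegal
(5,4): flips 2 -> legal
(5,5): flips 1 -> legal
(5,6): flips 2 -> legal
(5,7): flips 1 -> legal
(6,0): no bracket -> illegal
(6,2): no bracket -> illegal
(6,3): no bracket -> illegal
(7,0): no bracket -> illegal
(7,1): flips 1 -> legal
(7,2): no bracket -> illegal
W mobility = 9

Answer: B=12 W=9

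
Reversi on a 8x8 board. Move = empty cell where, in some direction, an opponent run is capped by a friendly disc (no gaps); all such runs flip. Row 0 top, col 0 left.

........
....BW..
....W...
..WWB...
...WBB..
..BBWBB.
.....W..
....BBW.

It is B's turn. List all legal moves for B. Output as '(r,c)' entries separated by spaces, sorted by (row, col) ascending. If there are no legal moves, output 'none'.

Answer: (1,6) (2,2) (2,3) (3,1) (4,2) (6,3) (6,4) (7,7)

Derivation:
(0,4): no bracket -> illegal
(0,5): no bracket -> illegal
(0,6): no bracket -> illegal
(1,3): no bracket -> illegal
(1,6): flips 1 -> legal
(2,1): no bracket -> illegal
(2,2): flips 1 -> legal
(2,3): flips 2 -> legal
(2,5): no bracket -> illegal
(2,6): no bracket -> illegal
(3,1): flips 2 -> legal
(3,5): no bracket -> illegal
(4,1): no bracket -> illegal
(4,2): flips 1 -> legal
(6,3): flips 1 -> legal
(6,4): flips 1 -> legal
(6,6): no bracket -> illegal
(6,7): no bracket -> illegal
(7,7): flips 1 -> legal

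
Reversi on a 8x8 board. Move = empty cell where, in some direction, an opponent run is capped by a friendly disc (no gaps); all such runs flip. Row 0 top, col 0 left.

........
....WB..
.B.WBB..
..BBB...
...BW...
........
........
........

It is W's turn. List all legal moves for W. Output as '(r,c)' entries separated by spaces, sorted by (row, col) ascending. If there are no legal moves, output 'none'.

(0,4): no bracket -> illegal
(0,5): no bracket -> illegal
(0,6): no bracket -> illegal
(1,0): no bracket -> illegal
(1,1): no bracket -> illegal
(1,2): no bracket -> illegal
(1,3): no bracket -> illegal
(1,6): flips 1 -> legal
(2,0): no bracket -> illegal
(2,2): flips 1 -> legal
(2,6): flips 2 -> legal
(3,0): no bracket -> illegal
(3,1): no bracket -> illegal
(3,5): no bracket -> illegal
(3,6): flips 1 -> legal
(4,1): flips 1 -> legal
(4,2): flips 1 -> legal
(4,5): flips 1 -> legal
(5,2): no bracket -> illegal
(5,3): flips 2 -> legal
(5,4): no bracket -> illegal

Answer: (1,6) (2,2) (2,6) (3,6) (4,1) (4,2) (4,5) (5,3)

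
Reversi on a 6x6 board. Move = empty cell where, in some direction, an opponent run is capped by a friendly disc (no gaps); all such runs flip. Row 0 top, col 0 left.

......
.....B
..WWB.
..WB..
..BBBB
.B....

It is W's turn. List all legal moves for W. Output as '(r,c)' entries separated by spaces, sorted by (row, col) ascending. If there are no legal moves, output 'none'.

(0,4): no bracket -> illegal
(0,5): no bracket -> illegal
(1,3): no bracket -> illegal
(1,4): no bracket -> illegal
(2,5): flips 1 -> legal
(3,1): no bracket -> illegal
(3,4): flips 1 -> legal
(3,5): no bracket -> illegal
(4,0): no bracket -> illegal
(4,1): no bracket -> illegal
(5,0): no bracket -> illegal
(5,2): flips 1 -> legal
(5,3): flips 2 -> legal
(5,4): flips 1 -> legal
(5,5): flips 2 -> legal

Answer: (2,5) (3,4) (5,2) (5,3) (5,4) (5,5)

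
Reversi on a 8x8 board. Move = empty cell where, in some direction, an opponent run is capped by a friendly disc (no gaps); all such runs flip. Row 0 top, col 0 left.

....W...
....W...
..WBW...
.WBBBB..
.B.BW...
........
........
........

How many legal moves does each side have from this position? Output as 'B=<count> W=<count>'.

-- B to move --
(0,3): no bracket -> illegal
(0,5): flips 1 -> legal
(1,1): flips 1 -> legal
(1,2): flips 1 -> legal
(1,3): flips 1 -> legal
(1,5): flips 1 -> legal
(2,0): no bracket -> illegal
(2,1): flips 2 -> legal
(2,5): flips 1 -> legal
(3,0): flips 1 -> legal
(4,0): no bracket -> illegal
(4,2): no bracket -> illegal
(4,5): flips 1 -> legal
(5,3): flips 1 -> legal
(5,4): flips 1 -> legal
(5,5): flips 1 -> legal
B mobility = 12
-- W to move --
(1,2): no bracket -> illegal
(1,3): no bracket -> illegal
(2,1): no bracket -> illegal
(2,5): no bracket -> illegal
(2,6): flips 1 -> legal
(3,0): no bracket -> illegal
(3,6): flips 4 -> legal
(4,0): no bracket -> illegal
(4,2): flips 3 -> legal
(4,5): no bracket -> illegal
(4,6): flips 1 -> legal
(5,0): flips 3 -> legal
(5,1): flips 1 -> legal
(5,2): no bracket -> illegal
(5,3): no bracket -> illegal
(5,4): no bracket -> illegal
W mobility = 6

Answer: B=12 W=6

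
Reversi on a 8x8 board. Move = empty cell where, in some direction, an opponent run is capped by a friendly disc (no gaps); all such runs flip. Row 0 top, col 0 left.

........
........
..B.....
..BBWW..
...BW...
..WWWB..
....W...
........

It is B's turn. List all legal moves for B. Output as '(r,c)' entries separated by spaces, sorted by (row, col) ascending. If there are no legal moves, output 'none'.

Answer: (2,5) (3,6) (4,5) (5,1) (6,1) (6,3) (6,5) (7,3)

Derivation:
(2,3): no bracket -> illegal
(2,4): no bracket -> illegal
(2,5): flips 1 -> legal
(2,6): no bracket -> illegal
(3,6): flips 2 -> legal
(4,1): no bracket -> illegal
(4,2): no bracket -> illegal
(4,5): flips 1 -> legal
(4,6): no bracket -> illegal
(5,1): flips 3 -> legal
(6,1): flips 1 -> legal
(6,2): no bracket -> illegal
(6,3): flips 1 -> legal
(6,5): flips 1 -> legal
(7,3): flips 1 -> legal
(7,4): no bracket -> illegal
(7,5): no bracket -> illegal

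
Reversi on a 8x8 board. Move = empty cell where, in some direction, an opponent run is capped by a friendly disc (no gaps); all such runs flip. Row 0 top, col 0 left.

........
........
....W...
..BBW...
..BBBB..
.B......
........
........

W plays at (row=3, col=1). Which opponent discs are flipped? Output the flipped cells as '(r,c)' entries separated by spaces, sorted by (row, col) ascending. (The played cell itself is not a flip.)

Dir NW: first cell '.' (not opp) -> no flip
Dir N: first cell '.' (not opp) -> no flip
Dir NE: first cell '.' (not opp) -> no flip
Dir W: first cell '.' (not opp) -> no flip
Dir E: opp run (3,2) (3,3) capped by W -> flip
Dir SW: first cell '.' (not opp) -> no flip
Dir S: first cell '.' (not opp) -> no flip
Dir SE: opp run (4,2), next='.' -> no flip

Answer: (3,2) (3,3)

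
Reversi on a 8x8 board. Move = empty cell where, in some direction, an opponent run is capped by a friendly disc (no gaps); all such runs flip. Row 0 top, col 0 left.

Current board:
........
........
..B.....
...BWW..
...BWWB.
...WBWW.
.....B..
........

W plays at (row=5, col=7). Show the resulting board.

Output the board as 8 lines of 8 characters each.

Answer: ........
........
..B.....
...BWW..
...BWWW.
...WBWWW
.....B..
........

Derivation:
Place W at (5,7); scan 8 dirs for brackets.
Dir NW: opp run (4,6) capped by W -> flip
Dir N: first cell '.' (not opp) -> no flip
Dir NE: edge -> no flip
Dir W: first cell 'W' (not opp) -> no flip
Dir E: edge -> no flip
Dir SW: first cell '.' (not opp) -> no flip
Dir S: first cell '.' (not opp) -> no flip
Dir SE: edge -> no flip
All flips: (4,6)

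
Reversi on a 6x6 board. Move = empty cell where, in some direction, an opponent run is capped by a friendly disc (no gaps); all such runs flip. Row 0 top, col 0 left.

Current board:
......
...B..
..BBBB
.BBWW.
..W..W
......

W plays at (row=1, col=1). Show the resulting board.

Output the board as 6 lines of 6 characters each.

Answer: ......
.W.B..
..WBBB
.BBWW.
..W..W
......

Derivation:
Place W at (1,1); scan 8 dirs for brackets.
Dir NW: first cell '.' (not opp) -> no flip
Dir N: first cell '.' (not opp) -> no flip
Dir NE: first cell '.' (not opp) -> no flip
Dir W: first cell '.' (not opp) -> no flip
Dir E: first cell '.' (not opp) -> no flip
Dir SW: first cell '.' (not opp) -> no flip
Dir S: first cell '.' (not opp) -> no flip
Dir SE: opp run (2,2) capped by W -> flip
All flips: (2,2)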